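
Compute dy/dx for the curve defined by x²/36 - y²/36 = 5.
Differentiate both sides with respect to x, treating y as y(x). By the chain rule, any term containing y contributes a factor of y' = dy/dx when we differentiate it.

Move every term to one side and write the relation as F(x, y) = 0. Term by term,
  d/dx[x^2/36] = x/18
  d/dx[-y^2/36] = -y·y'/18
  d/dx[-5] = 0

The pieces without y' make up ∂F/∂x and the coefficient of y' is ∂F/∂y:
  ∂F/∂x = x/18,
  ∂F/∂y = -y/18.

Since d/dx[F] = ∂F/∂x + (∂F/∂y)·y' = 0, solve for y':
  (∂F/∂y)·y' = -∂F/∂x
  dy/dx = -(∂F/∂x)/(∂F/∂y) = -(x/18)/(-y/18) = x/y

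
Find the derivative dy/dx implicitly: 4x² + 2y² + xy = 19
Take d/dx of both sides. Since y is implicitly a function of x, the chain rule attaches a y' = dy/dx factor whenever we differentiate through y.

Set F(x, y) = (left side) − (right side), so the curve is F = 0. Differentiating each term of F:
  d/dx[4x^2] = 8x
  d/dx[xy] = x·y' + y
  d/dx[2y^2] = 4y·y'
  d/dx[-19] = 0

Collecting, the y'-free part is the partial derivative in x and the y' coefficient is the partial derivative in y:
  ∂F/∂x = 8x + y
  ∂F/∂y = x + 4y

so d/dx[F(x, y(x))] = ∂F/∂x + (∂F/∂y)·y' = 0. Rearranging,
  dy/dx = -(∂F/∂x)/(∂F/∂y) = -(8x + y)/(x + 4y) = (-8x - y)/(x + 4y)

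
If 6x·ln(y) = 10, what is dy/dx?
Differentiate the relation implicitly: treat y = y(x) and apply the chain rule, so every y-derivative picks up a y' = dy/dx factor.

With everything moved to the left-hand side, differentiate term by term:
  d/dx[6x·ln(y)] = 6x·y'/y + 6ln(y)
  d/dx[-10] = 0

Separating the contributions that come from x directly and those that come through y:
  without y':      6ln(y)
  multiplying y':  6x/y

so (6ln(y)) + (6x/y)·y' = 0, and therefore
  dy/dx = -(6ln(y))/(6x/y) = -y·ln(y)/x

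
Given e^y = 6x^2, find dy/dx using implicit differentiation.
Apply d/dx to both sides, remembering that y depends on x. Each occurrence of y therefore brings in a y' = dy/dx via the chain rule.

With F(x, y) equal to the left-hand side minus the right, differentiate F term by term:
  d/dx[-6x^2] = -12x
  d/dx[e^(y)] = y'·e^(y)
Adding these up, d/dx[F] = 0 becomes
  (-12x) + (e^(y))·y' = 0,
so isolating y',
  dy/dx = -(-12x)/(e^(y)) = 12x·e^(-y)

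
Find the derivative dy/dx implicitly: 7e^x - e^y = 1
Apply d/dx to both sides, remembering that y depends on x. Each occurrence of y therefore brings in a y' = dy/dx via the chain rule.

With F(x, y) equal to the left-hand side minus the right, differentiate F term by term:
  d/dx[7e^(x)] = 7e^(x)
  d/dx[-e^(y)] = -y'·e^(y)
  d/dx[-1] = 0
Adding these up, d/dx[F] = 0 becomes
  (7e^(x)) + (-e^(y))·y' = 0,
so isolating y',
  dy/dx = -(7e^(x))/(-e^(y)) = 7e^(x - y)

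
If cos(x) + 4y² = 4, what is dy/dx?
Differentiate both sides with respect to x, treating y as y(x). By the chain rule, any term containing y contributes a factor of y' = dy/dx when we differentiate it.

Move every term to one side and write the relation as F(x, y) = 0. Term by term,
  d/dx[4y^2] = 8y·y'
  d/dx[cos(x)] = -sin(x)
  d/dx[-4] = 0

The pieces without y' make up ∂F/∂x and the coefficient of y' is ∂F/∂y:
  ∂F/∂x = -sin(x),
  ∂F/∂y = 8y.

Since d/dx[F] = ∂F/∂x + (∂F/∂y)·y' = 0, solve for y':
  (∂F/∂y)·y' = -∂F/∂x
  dy/dx = -(∂F/∂x)/(∂F/∂y) = -(-sin(x))/(8y) = sin(x)/(8y)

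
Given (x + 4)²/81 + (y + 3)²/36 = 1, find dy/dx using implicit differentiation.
Apply d/dx to both sides, remembering that y depends on x. Each occurrence of y therefore brings in a y' = dy/dx via the chain rule.

With F(x, y) equal to the left-hand side minus the right, differentiate F term by term:
  d/dx[(x + 4)^2/81] = 2x/81 + 8/81
  d/dx[(y + 3)^2/36] = y'(y + 3)/18
  d/dx[-1] = 0
Adding these up, d/dx[F] = 0 becomes
  (2x/81 + 8/81) + (y/18 + 1/6)·y' = 0,
so isolating y',
  dy/dx = -(2x/81 + 8/81)/(y/18 + 1/6)
        = -(2(x + 4)/81)/((y + 3)/18) = 4(-x - 4)/(9(y + 3))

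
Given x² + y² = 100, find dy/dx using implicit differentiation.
Differentiate both sides with respect to x, treating y as y(x). By the chain rule, any term containing y contributes a factor of y' = dy/dx when we differentiate it.

Move every term to one side and write the relation as F(x, y) = 0. Term by term,
  d/dx[x^2] = 2x
  d/dx[y^2] = 2y·y'
  d/dx[-100] = 0

The pieces without y' make up ∂F/∂x and the coefficient of y' is ∂F/∂y:
  ∂F/∂x = 2x,
  ∂F/∂y = 2y.

Since d/dx[F] = ∂F/∂x + (∂F/∂y)·y' = 0, solve for y':
  (∂F/∂y)·y' = -∂F/∂x
  dy/dx = -(∂F/∂x)/(∂F/∂y) = -(2x)/(2y) = -x/y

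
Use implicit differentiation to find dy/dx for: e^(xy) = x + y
Take d/dx of both sides. Since y is implicitly a function of x, the chain rule attaches a y' = dy/dx factor whenever we differentiate through y.

Set F(x, y) = (left side) − (right side), so the curve is F = 0. Differentiating each term of F:
  d/dx[-x] = -1
  d/dx[-y] = -y'
  d/dx[e^(xy)] = (x·y' + y)·e^(xy)

Collecting, the y'-free part is the partial derivative in x and the y' coefficient is the partial derivative in y:
  ∂F/∂x = y·e^(xy) - 1
  ∂F/∂y = x·e^(xy) - 1

so d/dx[F(x, y(x))] = ∂F/∂x + (∂F/∂y)·y' = 0. Rearranging,
  dy/dx = -(∂F/∂x)/(∂F/∂y) = -(y·e^(xy) - 1)/(x·e^(xy) - 1) = (-y·e^(xy) + 1)/(x·e^(xy) - 1)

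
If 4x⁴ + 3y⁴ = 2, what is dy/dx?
Take d/dx of both sides. Since y is implicitly a function of x, the chain rule attaches a y' = dy/dx factor whenever we differentiate through y.

Set F(x, y) = (left side) − (right side), so the curve is F = 0. Differentiating each term of F:
  d/dx[4x^4] = 16x^3
  d/dx[3y^4] = 12y^3·y'
  d/dx[-2] = 0

Collecting, the y'-free part is the partial derivative in x and the y' coefficient is the partial derivative in y:
  ∂F/∂x = 16x^3
  ∂F/∂y = 12y^3

so d/dx[F(x, y(x))] = ∂F/∂x + (∂F/∂y)·y' = 0. Rearranging,
  dy/dx = -(∂F/∂x)/(∂F/∂y) = -(16x^3)/(12y^3) = -4x^3/(3y^3)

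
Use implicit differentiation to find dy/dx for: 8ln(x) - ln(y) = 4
Differentiate the relation implicitly: treat y = y(x) and apply the chain rule, so every y-derivative picks up a y' = dy/dx factor.

With everything moved to the left-hand side, differentiate term by term:
  d/dx[8ln(x)] = 8/x
  d/dx[-ln(y)] = -y'/y
  d/dx[-4] = 0

Separating the contributions that come from x directly and those that come through y:
  without y':      8/x
  multiplying y':  -1/y

so (8/x) + (-1/y)·y' = 0, and therefore
  dy/dx = -(8/x)/(-1/y) = 8y/x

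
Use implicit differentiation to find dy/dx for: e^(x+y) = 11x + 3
Differentiate the relation implicitly: treat y = y(x) and apply the chain rule, so every y-derivative picks up a y' = dy/dx factor.

With everything moved to the left-hand side, differentiate term by term:
  d/dx[-11x] = -11
  d/dx[e^(x + y)] = (y' + 1)·e^(x + y)
  d/dx[-3] = 0

Separating the contributions that come from x directly and those that come through y:
  without y':      e^(x + y) - 11
  multiplying y':  e^(x + y)

so (e^(x + y) - 11) + (e^(x + y))·y' = 0, and therefore
  dy/dx = -(e^(x + y) - 11)/(e^(x + y)) = 11e^(-x - y) - 1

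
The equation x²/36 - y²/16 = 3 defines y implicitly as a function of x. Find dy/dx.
Take d/dx of both sides. Since y is implicitly a function of x, the chain rule attaches a y' = dy/dx factor whenever we differentiate through y.

Set F(x, y) = (left side) − (right side), so the curve is F = 0. Differentiating each term of F:
  d/dx[x^2/36] = x/18
  d/dx[-y^2/16] = -y·y'/8
  d/dx[-3] = 0

Collecting, the y'-free part is the partial derivative in x and the y' coefficient is the partial derivative in y:
  ∂F/∂x = x/18
  ∂F/∂y = -y/8

so d/dx[F(x, y(x))] = ∂F/∂x + (∂F/∂y)·y' = 0. Rearranging,
  dy/dx = -(∂F/∂x)/(∂F/∂y) = -(x/18)/(-y/8) = 4x/(9y)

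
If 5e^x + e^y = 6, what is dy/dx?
Differentiate the relation implicitly: treat y = y(x) and apply the chain rule, so every y-derivative picks up a y' = dy/dx factor.

With everything moved to the left-hand side, differentiate term by term:
  d/dx[5e^(x)] = 5e^(x)
  d/dx[e^(y)] = y'·e^(y)
  d/dx[-6] = 0

Separating the contributions that come from x directly and those that come through y:
  without y':      5e^(x)
  multiplying y':  e^(y)

so (5e^(x)) + (e^(y))·y' = 0, and therefore
  dy/dx = -(5e^(x))/(e^(y)) = -5e^(x - y)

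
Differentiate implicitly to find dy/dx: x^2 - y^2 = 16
Differentiate the relation implicitly: treat y = y(x) and apply the chain rule, so every y-derivative picks up a y' = dy/dx factor.

With everything moved to the left-hand side, differentiate term by term:
  d/dx[x^2] = 2x
  d/dx[-y^2] = -2y·y'
  d/dx[-16] = 0

Separating the contributions that come from x directly and those that come through y:
  without y':      2x
  multiplying y':  -2y

so (2x) + (-2y)·y' = 0, and therefore
  dy/dx = -(2x)/(-2y) = x/y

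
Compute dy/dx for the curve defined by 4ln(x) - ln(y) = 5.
Differentiate the relation implicitly: treat y = y(x) and apply the chain rule, so every y-derivative picks up a y' = dy/dx factor.

With everything moved to the left-hand side, differentiate term by term:
  d/dx[4ln(x)] = 4/x
  d/dx[-ln(y)] = -y'/y
  d/dx[-5] = 0

Separating the contributions that come from x directly and those that come through y:
  without y':      4/x
  multiplying y':  -1/y

so (4/x) + (-1/y)·y' = 0, and therefore
  dy/dx = -(4/x)/(-1/y) = 4y/x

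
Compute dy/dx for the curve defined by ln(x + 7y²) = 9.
Take d/dx of both sides. Since y is implicitly a function of x, the chain rule attaches a y' = dy/dx factor whenever we differentiate through y.

Set F(x, y) = (left side) − (right side), so the curve is F = 0. Differentiating each term of F:
  d/dx[ln(x + 7y^2)] = (14y·y' + 1)/(x + 7y^2)
  d/dx[-9] = 0

Collecting, the y'-free part is the partial derivative in x and the y' coefficient is the partial derivative in y:
  ∂F/∂x = 1/(x + 7y^2)
  ∂F/∂y = 14y/(x + 7y^2)

so d/dx[F(x, y(x))] = ∂F/∂x + (∂F/∂y)·y' = 0. Rearranging,
  dy/dx = -(∂F/∂x)/(∂F/∂y) = -(1/(x + 7y^2))/(14y/(x + 7y^2)) = -1/(14y)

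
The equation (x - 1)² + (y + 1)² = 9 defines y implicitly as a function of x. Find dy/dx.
Take d/dx of both sides. Since y is implicitly a function of x, the chain rule attaches a y' = dy/dx factor whenever we differentiate through y.

Set F(x, y) = (left side) − (right side), so the curve is F = 0. Differentiating each term of F:
  d/dx[(x - 1)^2] = 2x - 2
  d/dx[(y + 1)^2] = 2·y'(y + 1)
  d/dx[-9] = 0

Collecting, the y'-free part is the partial derivative in x and the y' coefficient is the partial derivative in y:
  ∂F/∂x = 2x - 2
  ∂F/∂y = 2y + 2

so d/dx[F(x, y(x))] = ∂F/∂x + (∂F/∂y)·y' = 0. Rearranging,
  dy/dx = -(∂F/∂x)/(∂F/∂y) = -(2x - 2)/(2y + 2) = (1 - x)/(y + 1)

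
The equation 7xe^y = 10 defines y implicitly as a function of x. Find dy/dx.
Take d/dx of both sides. Since y is implicitly a function of x, the chain rule attaches a y' = dy/dx factor whenever we differentiate through y.

Set F(x, y) = (left side) − (right side), so the curve is F = 0. Differentiating each term of F:
  d/dx[7x·e^(y)] = 7x·y'·e^(y) + 7e^(y)
  d/dx[-10] = 0

Collecting, the y'-free part is the partial derivative in x and the y' coefficient is the partial derivative in y:
  ∂F/∂x = 7e^(y)
  ∂F/∂y = 7x·e^(y)

so d/dx[F(x, y(x))] = ∂F/∂x + (∂F/∂y)·y' = 0. Rearranging,
  dy/dx = -(∂F/∂x)/(∂F/∂y) = -(7e^(y))/(7x·e^(y)) = -1/x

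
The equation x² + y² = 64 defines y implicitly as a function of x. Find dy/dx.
Differentiate both sides with respect to x, treating y as y(x). By the chain rule, any term containing y contributes a factor of y' = dy/dx when we differentiate it.

Move every term to one side and write the relation as F(x, y) = 0. Term by term,
  d/dx[x^2] = 2x
  d/dx[y^2] = 2y·y'
  d/dx[-64] = 0

The pieces without y' make up ∂F/∂x and the coefficient of y' is ∂F/∂y:
  ∂F/∂x = 2x,
  ∂F/∂y = 2y.

Since d/dx[F] = ∂F/∂x + (∂F/∂y)·y' = 0, solve for y':
  (∂F/∂y)·y' = -∂F/∂x
  dy/dx = -(∂F/∂x)/(∂F/∂y) = -(2x)/(2y) = -x/y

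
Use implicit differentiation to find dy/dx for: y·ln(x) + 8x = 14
Differentiate both sides with respect to x, treating y as y(x). By the chain rule, any term containing y contributes a factor of y' = dy/dx when we differentiate it.

Move every term to one side and write the relation as F(x, y) = 0. Term by term,
  d/dx[8x] = 8
  d/dx[y·ln(x)] = y'·ln(x) + y/x
  d/dx[-14] = 0

The pieces without y' make up ∂F/∂x and the coefficient of y' is ∂F/∂y:
  ∂F/∂x = 8 + y/x,
  ∂F/∂y = ln(x).

Since d/dx[F] = ∂F/∂x + (∂F/∂y)·y' = 0, solve for y':
  (∂F/∂y)·y' = -∂F/∂x
  dy/dx = -(∂F/∂x)/(∂F/∂y) = -(8 + y/x)/(ln(x))
        = -((8x + y)/x)/(ln(x)) = (-8x - y)/(x·ln(x))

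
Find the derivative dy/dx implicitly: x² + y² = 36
Differentiate both sides with respect to x, treating y as y(x). By the chain rule, any term containing y contributes a factor of y' = dy/dx when we differentiate it.

Move every term to one side and write the relation as F(x, y) = 0. Term by term,
  d/dx[x^2] = 2x
  d/dx[y^2] = 2y·y'
  d/dx[-36] = 0

The pieces without y' make up ∂F/∂x and the coefficient of y' is ∂F/∂y:
  ∂F/∂x = 2x,
  ∂F/∂y = 2y.

Since d/dx[F] = ∂F/∂x + (∂F/∂y)·y' = 0, solve for y':
  (∂F/∂y)·y' = -∂F/∂x
  dy/dx = -(∂F/∂x)/(∂F/∂y) = -(2x)/(2y) = -x/y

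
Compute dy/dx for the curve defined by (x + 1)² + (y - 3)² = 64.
Differentiate the relation implicitly: treat y = y(x) and apply the chain rule, so every y-derivative picks up a y' = dy/dx factor.

With everything moved to the left-hand side, differentiate term by term:
  d/dx[(x + 1)^2] = 2x + 2
  d/dx[(y - 3)^2] = 2·y'(y - 3)
  d/dx[-64] = 0

Separating the contributions that come from x directly and those that come through y:
  without y':      2x + 2
  multiplying y':  2y - 6

so (2x + 2) + (2y - 6)·y' = 0, and therefore
  dy/dx = -(2x + 2)/(2y - 6) = (-x - 1)/(y - 3)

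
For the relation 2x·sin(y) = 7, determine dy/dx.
Differentiate both sides with respect to x, treating y as y(x). By the chain rule, any term containing y contributes a factor of y' = dy/dx when we differentiate it.

Move every term to one side and write the relation as F(x, y) = 0. Term by term,
  d/dx[2x·sin(y)] = 2x·y'·cos(y) + 2sin(y)
  d/dx[-7] = 0

The pieces without y' make up ∂F/∂x and the coefficient of y' is ∂F/∂y:
  ∂F/∂x = 2sin(y),
  ∂F/∂y = 2x·cos(y).

Since d/dx[F] = ∂F/∂x + (∂F/∂y)·y' = 0, solve for y':
  (∂F/∂y)·y' = -∂F/∂x
  dy/dx = -(∂F/∂x)/(∂F/∂y) = -(2sin(y))/(2x·cos(y)) = -tan(y)/x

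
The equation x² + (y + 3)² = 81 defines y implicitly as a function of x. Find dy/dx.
Differentiate the relation implicitly: treat y = y(x) and apply the chain rule, so every y-derivative picks up a y' = dy/dx factor.

With everything moved to the left-hand side, differentiate term by term:
  d/dx[x^2] = 2x
  d/dx[(y + 3)^2] = 2·y'(y + 3)
  d/dx[-81] = 0

Separating the contributions that come from x directly and those that come through y:
  without y':      2x
  multiplying y':  2y + 6

so (2x) + (2y + 6)·y' = 0, and therefore
  dy/dx = -(2x)/(2y + 6) = -x/(y + 3)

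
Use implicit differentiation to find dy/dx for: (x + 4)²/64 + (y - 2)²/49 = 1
Differentiate both sides with respect to x, treating y as y(x). By the chain rule, any term containing y contributes a factor of y' = dy/dx when we differentiate it.

Move every term to one side and write the relation as F(x, y) = 0. Term by term,
  d/dx[(x + 4)^2/64] = x/32 + 1/8
  d/dx[(y - 2)^2/49] = 2·y'(y - 2)/49
  d/dx[-1] = 0

The pieces without y' make up ∂F/∂x and the coefficient of y' is ∂F/∂y:
  ∂F/∂x = x/32 + 1/8,
  ∂F/∂y = 2y/49 - 4/49.

Since d/dx[F] = ∂F/∂x + (∂F/∂y)·y' = 0, solve for y':
  (∂F/∂y)·y' = -∂F/∂x
  dy/dx = -(∂F/∂x)/(∂F/∂y) = -(x/32 + 1/8)/(2y/49 - 4/49)
        = -((x + 4)/32)/(2(y - 2)/49) = 49(-x - 4)/(64(y - 2))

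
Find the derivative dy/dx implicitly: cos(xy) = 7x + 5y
Apply d/dx to both sides, remembering that y depends on x. Each occurrence of y therefore brings in a y' = dy/dx via the chain rule.

With F(x, y) equal to the left-hand side minus the right, differentiate F term by term:
  d/dx[-7x] = -7
  d/dx[-5y] = -5·y'
  d/dx[cos(xy)] = -(x·y' + y)·sin(xy)
Adding these up, d/dx[F] = 0 becomes
  (-y·sin(xy) - 7) + (-x·sin(xy) - 5)·y' = 0,
so isolating y',
  dy/dx = -(-y·sin(xy) - 7)/(-x·sin(xy) - 5) = -(y·sin(xy) + 7)/(x·sin(xy) + 5)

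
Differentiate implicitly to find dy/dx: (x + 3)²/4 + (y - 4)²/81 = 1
Differentiate both sides with respect to x, treating y as y(x). By the chain rule, any term containing y contributes a factor of y' = dy/dx when we differentiate it.

Move every term to one side and write the relation as F(x, y) = 0. Term by term,
  d/dx[(x + 3)^2/4] = x/2 + 3/2
  d/dx[(y - 4)^2/81] = 2·y'(y - 4)/81
  d/dx[-1] = 0

The pieces without y' make up ∂F/∂x and the coefficient of y' is ∂F/∂y:
  ∂F/∂x = x/2 + 3/2,
  ∂F/∂y = 2y/81 - 8/81.

Since d/dx[F] = ∂F/∂x + (∂F/∂y)·y' = 0, solve for y':
  (∂F/∂y)·y' = -∂F/∂x
  dy/dx = -(∂F/∂x)/(∂F/∂y) = -(x/2 + 3/2)/(2y/81 - 8/81)
        = -((x + 3)/2)/(2(y - 4)/81) = 81(-x - 3)/(4(y - 4))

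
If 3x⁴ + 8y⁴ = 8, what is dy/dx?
Take d/dx of both sides. Since y is implicitly a function of x, the chain rule attaches a y' = dy/dx factor whenever we differentiate through y.

Set F(x, y) = (left side) − (right side), so the curve is F = 0. Differentiating each term of F:
  d/dx[3x^4] = 12x^3
  d/dx[8y^4] = 32y^3·y'
  d/dx[-8] = 0

Collecting, the y'-free part is the partial derivative in x and the y' coefficient is the partial derivative in y:
  ∂F/∂x = 12x^3
  ∂F/∂y = 32y^3

so d/dx[F(x, y(x))] = ∂F/∂x + (∂F/∂y)·y' = 0. Rearranging,
  dy/dx = -(∂F/∂x)/(∂F/∂y) = -(12x^3)/(32y^3) = -3x^3/(8y^3)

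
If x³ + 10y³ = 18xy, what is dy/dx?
Differentiate the relation implicitly: treat y = y(x) and apply the chain rule, so every y-derivative picks up a y' = dy/dx factor.

With everything moved to the left-hand side, differentiate term by term:
  d/dx[x^3] = 3x^2
  d/dx[-18xy] = -18x·y' - 18y
  d/dx[10y^3] = 30y^2·y'

Separating the contributions that come from x directly and those that come through y:
  without y':      3x^2 - 18y
  multiplying y':  -18x + 30y^2

so (3x^2 - 18y) + (-18x + 30y^2)·y' = 0, and therefore
  dy/dx = -(3x^2 - 18y)/(-18x + 30y^2) = (x^2 - 6y)/(2(3x - 5y^2))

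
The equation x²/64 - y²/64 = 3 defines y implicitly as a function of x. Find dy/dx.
Differentiate both sides with respect to x, treating y as y(x). By the chain rule, any term containing y contributes a factor of y' = dy/dx when we differentiate it.

Move every term to one side and write the relation as F(x, y) = 0. Term by term,
  d/dx[x^2/64] = x/32
  d/dx[-y^2/64] = -y·y'/32
  d/dx[-3] = 0

The pieces without y' make up ∂F/∂x and the coefficient of y' is ∂F/∂y:
  ∂F/∂x = x/32,
  ∂F/∂y = -y/32.

Since d/dx[F] = ∂F/∂x + (∂F/∂y)·y' = 0, solve for y':
  (∂F/∂y)·y' = -∂F/∂x
  dy/dx = -(∂F/∂x)/(∂F/∂y) = -(x/32)/(-y/32) = x/y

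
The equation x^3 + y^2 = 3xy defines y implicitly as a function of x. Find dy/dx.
Apply d/dx to both sides, remembering that y depends on x. Each occurrence of y therefore brings in a y' = dy/dx via the chain rule.

With F(x, y) equal to the left-hand side minus the right, differentiate F term by term:
  d/dx[x^3] = 3x^2
  d/dx[-3xy] = -3x·y' - 3y
  d/dx[y^2] = 2y·y'
Adding these up, d/dx[F] = 0 becomes
  (3x^2 - 3y) + (-3x + 2y)·y' = 0,
so isolating y',
  dy/dx = -(3x^2 - 3y)/(-3x + 2y) = 3(x^2 - y)/(3x - 2y)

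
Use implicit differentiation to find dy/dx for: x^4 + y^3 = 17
Take d/dx of both sides. Since y is implicitly a function of x, the chain rule attaches a y' = dy/dx factor whenever we differentiate through y.

Set F(x, y) = (left side) − (right side), so the curve is F = 0. Differentiating each term of F:
  d/dx[x^4] = 4x^3
  d/dx[y^3] = 3y^2·y'
  d/dx[-17] = 0

Collecting, the y'-free part is the partial derivative in x and the y' coefficient is the partial derivative in y:
  ∂F/∂x = 4x^3
  ∂F/∂y = 3y^2

so d/dx[F(x, y(x))] = ∂F/∂x + (∂F/∂y)·y' = 0. Rearranging,
  dy/dx = -(∂F/∂x)/(∂F/∂y) = -(4x^3)/(3y^2) = -4x^3/(3y^2)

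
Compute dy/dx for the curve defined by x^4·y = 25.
Apply d/dx to both sides, remembering that y depends on x. Each occurrence of y therefore brings in a y' = dy/dx via the chain rule.

With F(x, y) equal to the left-hand side minus the right, differentiate F term by term:
  d/dx[x^4y] = x^4·y' + 4x^3y
  d/dx[-25] = 0
Adding these up, d/dx[F] = 0 becomes
  (4x^3y) + (x^4)·y' = 0,
so isolating y',
  dy/dx = -(4x^3y)/(x^4) = -4y/x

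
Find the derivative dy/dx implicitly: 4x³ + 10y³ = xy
Apply d/dx to both sides, remembering that y depends on x. Each occurrence of y therefore brings in a y' = dy/dx via the chain rule.

With F(x, y) equal to the left-hand side minus the right, differentiate F term by term:
  d/dx[4x^3] = 12x^2
  d/dx[-xy] = -x·y' - y
  d/dx[10y^3] = 30y^2·y'
Adding these up, d/dx[F] = 0 becomes
  (12x^2 - y) + (-x + 30y^2)·y' = 0,
so isolating y',
  dy/dx = -(12x^2 - y)/(-x + 30y^2) = (12x^2 - y)/(x - 30y^2)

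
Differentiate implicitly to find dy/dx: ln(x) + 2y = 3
Take d/dx of both sides. Since y is implicitly a function of x, the chain rule attaches a y' = dy/dx factor whenever we differentiate through y.

Set F(x, y) = (left side) − (right side), so the curve is F = 0. Differentiating each term of F:
  d/dx[2y] = 2·y'
  d/dx[ln(x)] = 1/x
  d/dx[-3] = 0

Collecting, the y'-free part is the partial derivative in x and the y' coefficient is the partial derivative in y:
  ∂F/∂x = 1/x
  ∂F/∂y = 2

so d/dx[F(x, y(x))] = ∂F/∂x + (∂F/∂y)·y' = 0. Rearranging,
  dy/dx = -(∂F/∂x)/(∂F/∂y) = -(1/x)/(2) = -1/(2x)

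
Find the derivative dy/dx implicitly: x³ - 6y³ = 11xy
Take d/dx of both sides. Since y is implicitly a function of x, the chain rule attaches a y' = dy/dx factor whenever we differentiate through y.

Set F(x, y) = (left side) − (right side), so the curve is F = 0. Differentiating each term of F:
  d/dx[x^3] = 3x^2
  d/dx[-11xy] = -11x·y' - 11y
  d/dx[-6y^3] = -18y^2·y'

Collecting, the y'-free part is the partial derivative in x and the y' coefficient is the partial derivative in y:
  ∂F/∂x = 3x^2 - 11y
  ∂F/∂y = -11x - 18y^2

so d/dx[F(x, y(x))] = ∂F/∂x + (∂F/∂y)·y' = 0. Rearranging,
  dy/dx = -(∂F/∂x)/(∂F/∂y) = -(3x^2 - 11y)/(-11x - 18y^2) = (3x^2 - 11y)/(11x + 18y^2)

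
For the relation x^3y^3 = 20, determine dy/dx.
Differentiate the relation implicitly: treat y = y(x) and apply the chain rule, so every y-derivative picks up a y' = dy/dx factor.

With everything moved to the left-hand side, differentiate term by term:
  d/dx[x^3y^3] = 3x^3y^2·y' + 3x^2y^3
  d/dx[-20] = 0

Separating the contributions that come from x directly and those that come through y:
  without y':      3x^2y^3
  multiplying y':  3x^3y^2

so (3x^2y^3) + (3x^3y^2)·y' = 0, and therefore
  dy/dx = -(3x^2y^3)/(3x^3y^2) = -y/x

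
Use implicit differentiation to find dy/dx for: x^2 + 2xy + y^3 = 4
Differentiate the relation implicitly: treat y = y(x) and apply the chain rule, so every y-derivative picks up a y' = dy/dx factor.

With everything moved to the left-hand side, differentiate term by term:
  d/dx[x^2] = 2x
  d/dx[2xy] = 2x·y' + 2y
  d/dx[y^3] = 3y^2·y'
  d/dx[-4] = 0

Separating the contributions that come from x directly and those that come through y:
  without y':      2x + 2y
  multiplying y':  2x + 3y^2

so (2x + 2y) + (2x + 3y^2)·y' = 0, and therefore
  dy/dx = -(2x + 2y)/(2x + 3y^2) = 2(-x - y)/(2x + 3y^2)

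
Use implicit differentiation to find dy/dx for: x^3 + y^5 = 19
Differentiate both sides with respect to x, treating y as y(x). By the chain rule, any term containing y contributes a factor of y' = dy/dx when we differentiate it.

Move every term to one side and write the relation as F(x, y) = 0. Term by term,
  d/dx[x^3] = 3x^2
  d/dx[y^5] = 5y^4·y'
  d/dx[-19] = 0

The pieces without y' make up ∂F/∂x and the coefficient of y' is ∂F/∂y:
  ∂F/∂x = 3x^2,
  ∂F/∂y = 5y^4.

Since d/dx[F] = ∂F/∂x + (∂F/∂y)·y' = 0, solve for y':
  (∂F/∂y)·y' = -∂F/∂x
  dy/dx = -(∂F/∂x)/(∂F/∂y) = -(3x^2)/(5y^4) = -3x^2/(5y^4)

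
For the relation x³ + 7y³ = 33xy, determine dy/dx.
Differentiate the relation implicitly: treat y = y(x) and apply the chain rule, so every y-derivative picks up a y' = dy/dx factor.

With everything moved to the left-hand side, differentiate term by term:
  d/dx[x^3] = 3x^2
  d/dx[-33xy] = -33x·y' - 33y
  d/dx[7y^3] = 21y^2·y'

Separating the contributions that come from x directly and those that come through y:
  without y':      3x^2 - 33y
  multiplying y':  -33x + 21y^2

so (3x^2 - 33y) + (-33x + 21y^2)·y' = 0, and therefore
  dy/dx = -(3x^2 - 33y)/(-33x + 21y^2) = (x^2 - 11y)/(11x - 7y^2)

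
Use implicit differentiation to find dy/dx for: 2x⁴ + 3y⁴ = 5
Differentiate the relation implicitly: treat y = y(x) and apply the chain rule, so every y-derivative picks up a y' = dy/dx factor.

With everything moved to the left-hand side, differentiate term by term:
  d/dx[2x^4] = 8x^3
  d/dx[3y^4] = 12y^3·y'
  d/dx[-5] = 0

Separating the contributions that come from x directly and those that come through y:
  without y':      8x^3
  multiplying y':  12y^3

so (8x^3) + (12y^3)·y' = 0, and therefore
  dy/dx = -(8x^3)/(12y^3) = -2x^3/(3y^3)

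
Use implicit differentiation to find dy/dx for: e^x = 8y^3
Differentiate the relation implicitly: treat y = y(x) and apply the chain rule, so every y-derivative picks up a y' = dy/dx factor.

With everything moved to the left-hand side, differentiate term by term:
  d/dx[-8y^3] = -24y^2·y'
  d/dx[e^(x)] = e^(x)

Separating the contributions that come from x directly and those that come through y:
  without y':      e^(x)
  multiplying y':  -24y^2

so (e^(x)) + (-24y^2)·y' = 0, and therefore
  dy/dx = -(e^(x))/(-24y^2) = e^(x)/(24y^2)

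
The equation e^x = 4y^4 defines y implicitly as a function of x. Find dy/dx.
Take d/dx of both sides. Since y is implicitly a function of x, the chain rule attaches a y' = dy/dx factor whenever we differentiate through y.

Set F(x, y) = (left side) − (right side), so the curve is F = 0. Differentiating each term of F:
  d/dx[-4y^4] = -16y^3·y'
  d/dx[e^(x)] = e^(x)

Collecting, the y'-free part is the partial derivative in x and the y' coefficient is the partial derivative in y:
  ∂F/∂x = e^(x)
  ∂F/∂y = -16y^3

so d/dx[F(x, y(x))] = ∂F/∂x + (∂F/∂y)·y' = 0. Rearranging,
  dy/dx = -(∂F/∂x)/(∂F/∂y) = -(e^(x))/(-16y^3) = e^(x)/(16y^3)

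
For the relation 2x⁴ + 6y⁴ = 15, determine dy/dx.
Differentiate both sides with respect to x, treating y as y(x). By the chain rule, any term containing y contributes a factor of y' = dy/dx when we differentiate it.

Move every term to one side and write the relation as F(x, y) = 0. Term by term,
  d/dx[2x^4] = 8x^3
  d/dx[6y^4] = 24y^3·y'
  d/dx[-15] = 0

The pieces without y' make up ∂F/∂x and the coefficient of y' is ∂F/∂y:
  ∂F/∂x = 8x^3,
  ∂F/∂y = 24y^3.

Since d/dx[F] = ∂F/∂x + (∂F/∂y)·y' = 0, solve for y':
  (∂F/∂y)·y' = -∂F/∂x
  dy/dx = -(∂F/∂x)/(∂F/∂y) = -(8x^3)/(24y^3) = -x^3/(3y^3)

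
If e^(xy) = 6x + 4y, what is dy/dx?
Differentiate both sides with respect to x, treating y as y(x). By the chain rule, any term containing y contributes a factor of y' = dy/dx when we differentiate it.

Move every term to one side and write the relation as F(x, y) = 0. Term by term,
  d/dx[-6x] = -6
  d/dx[-4y] = -4·y'
  d/dx[e^(xy)] = (x·y' + y)·e^(xy)

The pieces without y' make up ∂F/∂x and the coefficient of y' is ∂F/∂y:
  ∂F/∂x = y·e^(xy) - 6,
  ∂F/∂y = x·e^(xy) - 4.

Since d/dx[F] = ∂F/∂x + (∂F/∂y)·y' = 0, solve for y':
  (∂F/∂y)·y' = -∂F/∂x
  dy/dx = -(∂F/∂x)/(∂F/∂y) = -(y·e^(xy) - 6)/(x·e^(xy) - 4) = (-y·e^(xy) + 6)/(x·e^(xy) - 4)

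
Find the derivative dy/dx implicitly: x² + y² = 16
Differentiate the relation implicitly: treat y = y(x) and apply the chain rule, so every y-derivative picks up a y' = dy/dx factor.

With everything moved to the left-hand side, differentiate term by term:
  d/dx[x^2] = 2x
  d/dx[y^2] = 2y·y'
  d/dx[-16] = 0

Separating the contributions that come from x directly and those that come through y:
  without y':      2x
  multiplying y':  2y

so (2x) + (2y)·y' = 0, and therefore
  dy/dx = -(2x)/(2y) = -x/y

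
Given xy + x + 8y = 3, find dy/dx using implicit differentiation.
Take d/dx of both sides. Since y is implicitly a function of x, the chain rule attaches a y' = dy/dx factor whenever we differentiate through y.

Set F(x, y) = (left side) − (right side), so the curve is F = 0. Differentiating each term of F:
  d/dx[xy] = x·y' + y
  d/dx[x] = 1
  d/dx[8y] = 8·y'
  d/dx[-3] = 0

Collecting, the y'-free part is the partial derivative in x and the y' coefficient is the partial derivative in y:
  ∂F/∂x = y + 1
  ∂F/∂y = x + 8

so d/dx[F(x, y(x))] = ∂F/∂x + (∂F/∂y)·y' = 0. Rearranging,
  dy/dx = -(∂F/∂x)/(∂F/∂y) = -(y + 1)/(x + 8) = (-y - 1)/(x + 8)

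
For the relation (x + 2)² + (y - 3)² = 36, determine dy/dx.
Take d/dx of both sides. Since y is implicitly a function of x, the chain rule attaches a y' = dy/dx factor whenever we differentiate through y.

Set F(x, y) = (left side) − (right side), so the curve is F = 0. Differentiating each term of F:
  d/dx[(x + 2)^2] = 2x + 4
  d/dx[(y - 3)^2] = 2·y'(y - 3)
  d/dx[-36] = 0

Collecting, the y'-free part is the partial derivative in x and the y' coefficient is the partial derivative in y:
  ∂F/∂x = 2x + 4
  ∂F/∂y = 2y - 6

so d/dx[F(x, y(x))] = ∂F/∂x + (∂F/∂y)·y' = 0. Rearranging,
  dy/dx = -(∂F/∂x)/(∂F/∂y) = -(2x + 4)/(2y - 6) = (-x - 2)/(y - 3)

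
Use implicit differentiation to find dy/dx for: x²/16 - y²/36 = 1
Differentiate both sides with respect to x, treating y as y(x). By the chain rule, any term containing y contributes a factor of y' = dy/dx when we differentiate it.

Move every term to one side and write the relation as F(x, y) = 0. Term by term,
  d/dx[x^2/16] = x/8
  d/dx[-y^2/36] = -y·y'/18
  d/dx[-1] = 0

The pieces without y' make up ∂F/∂x and the coefficient of y' is ∂F/∂y:
  ∂F/∂x = x/8,
  ∂F/∂y = -y/18.

Since d/dx[F] = ∂F/∂x + (∂F/∂y)·y' = 0, solve for y':
  (∂F/∂y)·y' = -∂F/∂x
  dy/dx = -(∂F/∂x)/(∂F/∂y) = -(x/8)/(-y/18) = 9x/(4y)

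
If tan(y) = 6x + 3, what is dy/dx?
Differentiate the relation implicitly: treat y = y(x) and apply the chain rule, so every y-derivative picks up a y' = dy/dx factor.

With everything moved to the left-hand side, differentiate term by term:
  d/dx[-6x] = -6
  d/dx[tan(y)] = y'(tan(y)^2 + 1)
  d/dx[-3] = 0

Separating the contributions that come from x directly and those that come through y:
  without y':      -6
  multiplying y':  tan(y)^2 + 1

so (-6) + (tan(y)^2 + 1)·y' = 0, and therefore
  dy/dx = -(-6)/(tan(y)^2 + 1) = 6cos(y)^2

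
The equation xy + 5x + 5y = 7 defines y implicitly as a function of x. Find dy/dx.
Differentiate both sides with respect to x, treating y as y(x). By the chain rule, any term containing y contributes a factor of y' = dy/dx when we differentiate it.

Move every term to one side and write the relation as F(x, y) = 0. Term by term,
  d/dx[xy] = x·y' + y
  d/dx[5x] = 5
  d/dx[5y] = 5·y'
  d/dx[-7] = 0

The pieces without y' make up ∂F/∂x and the coefficient of y' is ∂F/∂y:
  ∂F/∂x = y + 5,
  ∂F/∂y = x + 5.

Since d/dx[F] = ∂F/∂x + (∂F/∂y)·y' = 0, solve for y':
  (∂F/∂y)·y' = -∂F/∂x
  dy/dx = -(∂F/∂x)/(∂F/∂y) = -(y + 5)/(x + 5) = (-y - 5)/(x + 5)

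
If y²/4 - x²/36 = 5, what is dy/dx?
Apply d/dx to both sides, remembering that y depends on x. Each occurrence of y therefore brings in a y' = dy/dx via the chain rule.

With F(x, y) equal to the left-hand side minus the right, differentiate F term by term:
  d/dx[-x^2/36] = -x/18
  d/dx[y^2/4] = y·y'/2
  d/dx[-5] = 0
Adding these up, d/dx[F] = 0 becomes
  (-x/18) + (y/2)·y' = 0,
so isolating y',
  dy/dx = -(-x/18)/(y/2) = x/(9y)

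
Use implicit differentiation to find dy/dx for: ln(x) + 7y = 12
Take d/dx of both sides. Since y is implicitly a function of x, the chain rule attaches a y' = dy/dx factor whenever we differentiate through y.

Set F(x, y) = (left side) − (right side), so the curve is F = 0. Differentiating each term of F:
  d/dx[7y] = 7·y'
  d/dx[ln(x)] = 1/x
  d/dx[-12] = 0

Collecting, the y'-free part is the partial derivative in x and the y' coefficient is the partial derivative in y:
  ∂F/∂x = 1/x
  ∂F/∂y = 7

so d/dx[F(x, y(x))] = ∂F/∂x + (∂F/∂y)·y' = 0. Rearranging,
  dy/dx = -(∂F/∂x)/(∂F/∂y) = -(1/x)/(7) = -1/(7x)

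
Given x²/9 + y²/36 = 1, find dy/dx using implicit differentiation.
Take d/dx of both sides. Since y is implicitly a function of x, the chain rule attaches a y' = dy/dx factor whenever we differentiate through y.

Set F(x, y) = (left side) − (right side), so the curve is F = 0. Differentiating each term of F:
  d/dx[x^2/9] = 2x/9
  d/dx[y^2/36] = y·y'/18
  d/dx[-1] = 0

Collecting, the y'-free part is the partial derivative in x and the y' coefficient is the partial derivative in y:
  ∂F/∂x = 2x/9
  ∂F/∂y = y/18

so d/dx[F(x, y(x))] = ∂F/∂x + (∂F/∂y)·y' = 0. Rearranging,
  dy/dx = -(∂F/∂x)/(∂F/∂y) = -(2x/9)/(y/18) = -4x/y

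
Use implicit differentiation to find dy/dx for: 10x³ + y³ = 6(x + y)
Differentiate both sides with respect to x, treating y as y(x). By the chain rule, any term containing y contributes a factor of y' = dy/dx when we differentiate it.

Move every term to one side and write the relation as F(x, y) = 0. Term by term,
  d/dx[10x^3] = 30x^2
  d/dx[-6x] = -6
  d/dx[y^3] = 3y^2·y'
  d/dx[-6y] = -6·y'

The pieces without y' make up ∂F/∂x and the coefficient of y' is ∂F/∂y:
  ∂F/∂x = 30x^2 - 6,
  ∂F/∂y = 3y^2 - 6.

Since d/dx[F] = ∂F/∂x + (∂F/∂y)·y' = 0, solve for y':
  (∂F/∂y)·y' = -∂F/∂x
  dy/dx = -(∂F/∂x)/(∂F/∂y) = -(30x^2 - 6)/(3y^2 - 6) = 2(1 - 5x^2)/(y^2 - 2)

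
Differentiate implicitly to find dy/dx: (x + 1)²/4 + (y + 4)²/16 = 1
Differentiate both sides with respect to x, treating y as y(x). By the chain rule, any term containing y contributes a factor of y' = dy/dx when we differentiate it.

Move every term to one side and write the relation as F(x, y) = 0. Term by term,
  d/dx[(x + 1)^2/4] = x/2 + 1/2
  d/dx[(y + 4)^2/16] = y'(y + 4)/8
  d/dx[-1] = 0

The pieces without y' make up ∂F/∂x and the coefficient of y' is ∂F/∂y:
  ∂F/∂x = x/2 + 1/2,
  ∂F/∂y = y/8 + 1/2.

Since d/dx[F] = ∂F/∂x + (∂F/∂y)·y' = 0, solve for y':
  (∂F/∂y)·y' = -∂F/∂x
  dy/dx = -(∂F/∂x)/(∂F/∂y) = -(x/2 + 1/2)/(y/8 + 1/2)
        = -((x + 1)/2)/((y + 4)/8) = 4(-x - 1)/(y + 4)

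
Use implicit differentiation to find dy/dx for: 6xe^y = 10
Differentiate both sides with respect to x, treating y as y(x). By the chain rule, any term containing y contributes a factor of y' = dy/dx when we differentiate it.

Move every term to one side and write the relation as F(x, y) = 0. Term by term,
  d/dx[6x·e^(y)] = 6x·y'·e^(y) + 6e^(y)
  d/dx[-10] = 0

The pieces without y' make up ∂F/∂x and the coefficient of y' is ∂F/∂y:
  ∂F/∂x = 6e^(y),
  ∂F/∂y = 6x·e^(y).

Since d/dx[F] = ∂F/∂x + (∂F/∂y)·y' = 0, solve for y':
  (∂F/∂y)·y' = -∂F/∂x
  dy/dx = -(∂F/∂x)/(∂F/∂y) = -(6e^(y))/(6x·e^(y)) = -1/x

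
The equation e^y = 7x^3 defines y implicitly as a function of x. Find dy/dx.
Apply d/dx to both sides, remembering that y depends on x. Each occurrence of y therefore brings in a y' = dy/dx via the chain rule.

With F(x, y) equal to the left-hand side minus the right, differentiate F term by term:
  d/dx[-7x^3] = -21x^2
  d/dx[e^(y)] = y'·e^(y)
Adding these up, d/dx[F] = 0 becomes
  (-21x^2) + (e^(y))·y' = 0,
so isolating y',
  dy/dx = -(-21x^2)/(e^(y)) = 21x^2e^(-y)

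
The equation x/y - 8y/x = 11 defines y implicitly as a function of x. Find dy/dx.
Apply d/dx to both sides, remembering that y depends on x. Each occurrence of y therefore brings in a y' = dy/dx via the chain rule.

With F(x, y) equal to the left-hand side minus the right, differentiate F term by term:
  d/dx[x/y] = -x·y'/y^2 + 1/y
  d/dx[-8y/x] = -8·y'/x + 8y/x^2
  d/dx[-11] = 0
Adding these up, d/dx[F] = 0 becomes
  (1/y + 8y/x^2) + (-x/y^2 - 8/x)·y' = 0,
so isolating y',
  dy/dx = -(1/y + 8y/x^2)/(-x/y^2 - 8/x)
        = -((x^2 + 8y^2)/(x^2y))/(-(x^2 + 8y^2)/(xy^2)) = y/x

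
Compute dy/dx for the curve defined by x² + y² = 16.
Take d/dx of both sides. Since y is implicitly a function of x, the chain rule attaches a y' = dy/dx factor whenever we differentiate through y.

Set F(x, y) = (left side) − (right side), so the curve is F = 0. Differentiating each term of F:
  d/dx[x^2] = 2x
  d/dx[y^2] = 2y·y'
  d/dx[-16] = 0

Collecting, the y'-free part is the partial derivative in x and the y' coefficient is the partial derivative in y:
  ∂F/∂x = 2x
  ∂F/∂y = 2y

so d/dx[F(x, y(x))] = ∂F/∂x + (∂F/∂y)·y' = 0. Rearranging,
  dy/dx = -(∂F/∂x)/(∂F/∂y) = -(2x)/(2y) = -x/y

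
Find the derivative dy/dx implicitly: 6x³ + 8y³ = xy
Differentiate the relation implicitly: treat y = y(x) and apply the chain rule, so every y-derivative picks up a y' = dy/dx factor.

With everything moved to the left-hand side, differentiate term by term:
  d/dx[6x^3] = 18x^2
  d/dx[-xy] = -x·y' - y
  d/dx[8y^3] = 24y^2·y'

Separating the contributions that come from x directly and those that come through y:
  without y':      18x^2 - y
  multiplying y':  -x + 24y^2

so (18x^2 - y) + (-x + 24y^2)·y' = 0, and therefore
  dy/dx = -(18x^2 - y)/(-x + 24y^2) = (18x^2 - y)/(x - 24y^2)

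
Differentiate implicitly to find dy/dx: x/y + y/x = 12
Differentiate both sides with respect to x, treating y as y(x). By the chain rule, any term containing y contributes a factor of y' = dy/dx when we differentiate it.

Move every term to one side and write the relation as F(x, y) = 0. Term by term,
  d/dx[x/y] = -x·y'/y^2 + 1/y
  d/dx[y/x] = y'/x - y/x^2
  d/dx[-12] = 0

The pieces without y' make up ∂F/∂x and the coefficient of y' is ∂F/∂y:
  ∂F/∂x = 1/y - y/x^2,
  ∂F/∂y = -x/y^2 + 1/x.

Since d/dx[F] = ∂F/∂x + (∂F/∂y)·y' = 0, solve for y':
  (∂F/∂y)·y' = -∂F/∂x
  dy/dx = -(∂F/∂x)/(∂F/∂y) = -(1/y - y/x^2)/(-x/y^2 + 1/x)
        = -((x - y)(x + y)/(x^2y))/(-(x - y)(x + y)/(xy^2)) = y/x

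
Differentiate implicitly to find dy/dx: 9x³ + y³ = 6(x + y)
Differentiate the relation implicitly: treat y = y(x) and apply the chain rule, so every y-derivative picks up a y' = dy/dx factor.

With everything moved to the left-hand side, differentiate term by term:
  d/dx[9x^3] = 27x^2
  d/dx[-6x] = -6
  d/dx[y^3] = 3y^2·y'
  d/dx[-6y] = -6·y'

Separating the contributions that come from x directly and those that come through y:
  without y':      27x^2 - 6
  multiplying y':  3y^2 - 6

so (27x^2 - 6) + (3y^2 - 6)·y' = 0, and therefore
  dy/dx = -(27x^2 - 6)/(3y^2 - 6) = (2 - 9x^2)/(y^2 - 2)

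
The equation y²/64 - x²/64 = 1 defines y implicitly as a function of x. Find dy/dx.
Differentiate both sides with respect to x, treating y as y(x). By the chain rule, any term containing y contributes a factor of y' = dy/dx when we differentiate it.

Move every term to one side and write the relation as F(x, y) = 0. Term by term,
  d/dx[-x^2/64] = -x/32
  d/dx[y^2/64] = y·y'/32
  d/dx[-1] = 0

The pieces without y' make up ∂F/∂x and the coefficient of y' is ∂F/∂y:
  ∂F/∂x = -x/32,
  ∂F/∂y = y/32.

Since d/dx[F] = ∂F/∂x + (∂F/∂y)·y' = 0, solve for y':
  (∂F/∂y)·y' = -∂F/∂x
  dy/dx = -(∂F/∂x)/(∂F/∂y) = -(-x/32)/(y/32) = x/y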